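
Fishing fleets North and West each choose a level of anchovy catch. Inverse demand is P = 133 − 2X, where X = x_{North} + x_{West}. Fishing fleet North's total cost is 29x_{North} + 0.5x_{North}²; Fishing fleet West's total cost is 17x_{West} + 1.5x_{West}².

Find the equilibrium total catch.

28

Fishing fleet North's profit: π = x_{North}(133 − 2(x_{North} + x_{West})) − 29x_{North} − 0.5x_{North}².
∂π/∂x_{North} = 104 − 5x_{North} − 2x_{West} = 0, so x_{North} = 20.8 − 0.4x_{West}.
For West: ∂π/∂x_{West} = 116 − 7x_{West} − 2x_{North} = 0 ⇒ x_{West} = 116/7 − (2/7)x_{North}.
Solving the two reaction functions simultaneously: (1 − (−0.4)(−2/7))x_{North} = 20.8 − 0.4·(116/7), so (31/35)x_{North} = 496/35 and x_{North} = 16.
Then x_{West} = 116/7 − (2/7)·16 = 12.
Total catch: 16 + 12 = 28.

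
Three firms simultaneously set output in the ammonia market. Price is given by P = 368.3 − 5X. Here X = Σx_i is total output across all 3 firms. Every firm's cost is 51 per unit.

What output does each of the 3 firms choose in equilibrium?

15.865

A representative firm's profit is π_i = x_i(368.3 − 5X) − 51x_i, with X = x_i + Σ_{j≠i} x_j.
First-order condition: 317.3 − 10x_i − 5Σ_{j≠i} x_j = 0.
In a symmetric equilibrium every firm chooses the same x, so Σ_{j≠i} x_j = 2x. The condition becomes 317.3 − 20x = 0, giving x = 317.3/20 = 15.865.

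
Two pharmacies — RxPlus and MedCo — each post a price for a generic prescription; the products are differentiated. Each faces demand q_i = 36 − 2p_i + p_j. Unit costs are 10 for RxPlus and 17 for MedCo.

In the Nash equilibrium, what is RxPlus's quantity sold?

RxPlus's profit: π = (p_{RxPlus} − 10)(36 − 2p_{RxPlus} + p_{MedCo}).
∂π/∂p_{RxPlus} = 56 − 4p_{RxPlus} + p_{MedCo} = 0 ⇒ p_{RxPlus} = 14 + 0.25p_{MedCo}.
Similarly p_{MedCo} = 17.5 + 0.25p_{RxPlus}.
Solving the two reaction functions simultaneously: (1 − (0.25)(0.25))p_{RxPlus} = 14 + 0.25·17.5, so 0.9375p_{RxPlus} = 18.375 and p_{RxPlus} = 19.6.
Then p_{MedCo} = 17.5 + 0.25·19.6 = 22.4.
q_{RxPlus} = 36 − 2·19.6 + 22.4 = 19.2.

19.2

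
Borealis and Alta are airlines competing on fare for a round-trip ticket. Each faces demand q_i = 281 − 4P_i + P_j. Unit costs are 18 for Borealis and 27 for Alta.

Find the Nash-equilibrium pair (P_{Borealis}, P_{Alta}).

51, 55

Borealis's profit: π = (P_{Borealis} − 18)(281 − 4P_{Borealis} + P_{Alta}).
∂π/∂P_{Borealis} = 353 − 8P_{Borealis} + P_{Alta} = 0 ⇒ P_{Borealis} = 44.125 + 0.125P_{Alta}.
Similarly P_{Alta} = 48.625 + 0.125P_{Borealis}.
Substituting the second reaction function into the first: P_{Borealis} = 44.125 + 0.125(48.625 + 0.125P_{Borealis}), which gives (63/64)P_{Borealis} = 3213/64 ⇒ P_{Borealis} = 51.
Then P_{Alta} = 48.625 + 0.125·51 = 55.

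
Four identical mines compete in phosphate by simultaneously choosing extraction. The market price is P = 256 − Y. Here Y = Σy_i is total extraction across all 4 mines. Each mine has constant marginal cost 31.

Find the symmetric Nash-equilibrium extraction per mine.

45

A representative mine's profit is π_i = y_i(256 − Y) − 31y_i, with Y = y_i + Σ_{j≠i} y_j.
First-order condition: 225 − 2y_i − Σ_{j≠i} y_j = 0.
Imposing symmetry (y_j = y for all j) turns Σ_{j≠i} y_j into 3y, so 225 = 5y and y = 45.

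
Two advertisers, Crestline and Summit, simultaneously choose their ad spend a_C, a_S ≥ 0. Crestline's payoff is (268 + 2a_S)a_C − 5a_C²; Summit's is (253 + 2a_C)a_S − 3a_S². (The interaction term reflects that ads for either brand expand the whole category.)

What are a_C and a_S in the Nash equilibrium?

37.75, 54.75

Expanding Crestline's payoff: 268a_C + 2a_Sa_C − 5a_C².
∂π/∂a_C = 268 + 2a_S − 10a_C = 0, so a_C = 26.8 + 0.2a_S.
Likewise for Summit: a_S = 253/6 + (1/3)a_C.
Substituting the second reaction function into the first: a_C = 26.8 + 0.2(253/6 + (1/3)a_C), which gives (14/15)a_C = 1057/30 ⇒ a_C = 37.75.
Then a_S = 253/6 + (1/3)·37.75 = 54.75.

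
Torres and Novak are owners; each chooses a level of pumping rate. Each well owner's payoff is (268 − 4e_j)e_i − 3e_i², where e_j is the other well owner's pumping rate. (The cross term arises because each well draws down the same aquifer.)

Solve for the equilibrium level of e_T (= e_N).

26.8

Torres's payoff is (268 − 4e_N)e_T − 3e_T².
∂π/∂e_T = 268 − 4e_N − 6e_T = 0, so e_T = 134/3 − (2/3)e_N.
The game is symmetric, so in equilibrium e_N = e_T: the reaction function gives (5/3)e_T = 134/3, hence e_T = 26.8.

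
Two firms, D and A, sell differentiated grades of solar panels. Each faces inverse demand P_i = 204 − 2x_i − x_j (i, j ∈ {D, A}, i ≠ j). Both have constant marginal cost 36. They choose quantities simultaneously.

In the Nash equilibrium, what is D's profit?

2257.92

Firm D's profit: π = x_D(204 − 2x_D − x_A) − 36x_D.
∂π/∂x_D = 168 − 4x_D − x_A = 0 ⇒ x_D = 42 − 0.25x_A.
By symmetry x_A = x_D; substituting into the reaction function, 1.25x_D = 42 and x_D = 33.6.
P_D = 204 − 2·33.6 − 33.6 = 103.2.
Profit = (103.2 − 36)·33.6 = 2257.92.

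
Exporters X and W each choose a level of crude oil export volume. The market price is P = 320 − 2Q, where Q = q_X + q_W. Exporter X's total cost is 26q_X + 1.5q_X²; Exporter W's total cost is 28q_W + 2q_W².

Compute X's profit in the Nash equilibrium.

Exporter X's profit: π = q_X(320 − 2(q_X + q_W)) − 26q_X − 1.5q_X².
∂π/∂q_X = 294 − 7q_X − 2q_W = 0, so q_X = 42 − (2/7)q_W.
For W: ∂π/∂q_W = 292 − 8q_W − 2q_X = 0 ⇒ q_W = 36.5 − 0.25q_X.
Plugging q_W into X's best response: q_X = 42 − (2/7)(36.5 − 0.25q_X) ⇒ (13/14)q_X = 221/7, so q_X = 34.
Then q_W = 36.5 − 0.25·34 = 28.
Price P = 320 − 2·62 = 196.
X's profit: (196 − 26)·34 − 1.5(34)² = 4046.

4046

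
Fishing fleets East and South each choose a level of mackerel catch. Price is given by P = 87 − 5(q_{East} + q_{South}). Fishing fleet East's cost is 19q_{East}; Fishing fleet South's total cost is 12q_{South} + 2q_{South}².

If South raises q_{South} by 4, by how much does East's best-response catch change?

-2

Fishing fleet East's profit: π = q_{East}(87 − 5(q_{East} + q_{South})) − 19q_{East}.
∂π/∂q_{East} = 68 − 10q_{East} − 5q_{South} = 0, so q_{East} = 6.8 − 0.5q_{South}.
The reaction-function slope is −0.5, so a 4-unit rise in q_{South} moves q_{East} by −0.5 × 4 = −2. East's best response falls — the actions are strategic substitutes.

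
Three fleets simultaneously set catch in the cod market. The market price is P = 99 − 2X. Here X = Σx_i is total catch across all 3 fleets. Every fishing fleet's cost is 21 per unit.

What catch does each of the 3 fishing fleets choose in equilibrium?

9.75

A representative fishing fleet's profit is π_i = x_i(99 − 2X) − 21x_i, with X = x_i + Σ_{j≠i} x_j.
First-order condition: 78 − 4x_i − 2Σ_{j≠i} x_j = 0.
With identical fishing fleets, set every x_j = x: then 78 − 4x − 4x = 0, i.e. x = 78/8 = 9.75.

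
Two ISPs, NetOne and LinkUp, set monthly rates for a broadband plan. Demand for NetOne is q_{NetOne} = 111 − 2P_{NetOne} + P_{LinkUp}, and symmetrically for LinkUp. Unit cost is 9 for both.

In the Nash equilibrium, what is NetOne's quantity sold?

NetOne's profit: π = (P_{NetOne} − 9)(111 − 2P_{NetOne} + P_{LinkUp}).
∂π/∂P_{NetOne} = 129 − 4P_{NetOne} + P_{LinkUp} = 0 ⇒ P_{NetOne} = 32.25 + 0.25P_{LinkUp}.
By symmetry P_{LinkUp} = P_{NetOne}; substituting into the reaction function, 0.75P_{NetOne} = 32.25 and P_{NetOne} = 43.
q_{NetOne} = 111 − 2·43 + 43 = 68.

68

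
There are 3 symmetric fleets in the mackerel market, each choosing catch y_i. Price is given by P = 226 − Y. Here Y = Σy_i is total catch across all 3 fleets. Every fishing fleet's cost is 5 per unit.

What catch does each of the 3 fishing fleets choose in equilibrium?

55.25

A representative fishing fleet's profit is π_i = y_i(226 − Y) − 5y_i, with Y = y_i + Σ_{j≠i} y_j.
First-order condition: 221 − 2y_i − Σ_{j≠i} y_j = 0.
With identical fishing fleets, set every y_j = y: then 221 − 2y − 2y = 0, i.e. y = 221/4 = 55.25.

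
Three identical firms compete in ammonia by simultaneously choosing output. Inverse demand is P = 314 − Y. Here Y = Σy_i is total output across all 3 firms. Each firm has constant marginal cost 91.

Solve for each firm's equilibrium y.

A representative firm's profit is π_i = y_i(314 − Y) − 91y_i, with Y = y_i + Σ_{j≠i} y_j.
First-order condition: 223 − 2y_i − Σ_{j≠i} y_j = 0.
With identical firms, set every y_j = y: then 223 − 2y − 2y = 0, i.e. y = 223/4 = 55.75.

55.75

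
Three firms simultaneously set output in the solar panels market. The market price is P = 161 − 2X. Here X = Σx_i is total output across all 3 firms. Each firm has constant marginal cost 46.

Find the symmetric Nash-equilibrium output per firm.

14.375

A representative firm's profit is π_i = x_i(161 − 2X) − 46x_i, with X = x_i + Σ_{j≠i} x_j.
First-order condition: 115 − 4x_i − 2Σ_{j≠i} x_j = 0.
Imposing symmetry (x_j = x for all j) turns Σ_{j≠i} x_j into 2x, so 115 = 8x and x = 14.375.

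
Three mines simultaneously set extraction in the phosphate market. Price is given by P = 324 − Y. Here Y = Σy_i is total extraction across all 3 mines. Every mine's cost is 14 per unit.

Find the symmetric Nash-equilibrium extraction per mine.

77.5

A representative mine's profit is π_i = y_i(324 − Y) − 14y_i, with Y = y_i + Σ_{j≠i} y_j.
First-order condition: 310 − 2y_i − Σ_{j≠i} y_j = 0.
Imposing symmetry (y_j = y for all j) turns Σ_{j≠i} y_j into 2y, so 310 = 4y and y = 77.5.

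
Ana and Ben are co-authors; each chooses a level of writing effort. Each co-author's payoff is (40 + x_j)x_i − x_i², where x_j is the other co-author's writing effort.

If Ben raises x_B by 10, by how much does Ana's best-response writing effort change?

Ana's payoff is (40 + x_B)x_A − x_A².
∂π/∂x_A = 40 + x_B − 2x_A = 0, so x_A = 20 + 0.5x_B.
The reaction-function slope is 0.5, so a 10-unit rise in x_B moves x_A by 0.5 × 10 = 5. Ana's best response rises — the actions are strategic complements.

5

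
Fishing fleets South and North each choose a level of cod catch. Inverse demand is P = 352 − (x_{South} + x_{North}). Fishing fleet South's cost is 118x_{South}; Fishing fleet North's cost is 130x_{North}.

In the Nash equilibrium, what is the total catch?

152

Fishing fleet South's profit: π = x_{South}(352 − (x_{South} + x_{North})) − 118x_{South}.
∂π/∂x_{South} = 234 − 2x_{South} − x_{North} = 0, so x_{South} = 117 − 0.5x_{North}.
By the same steps for North: x_{North} = 111 − 0.5x_{South}.
Plugging x_{North} into South's best response: x_{South} = 117 − 0.5(111 − 0.5x_{South}) ⇒ 0.75x_{South} = 61.5, so x_{South} = 82.
Then x_{North} = 111 − 0.5·82 = 70.
Total catch: 82 + 70 = 152.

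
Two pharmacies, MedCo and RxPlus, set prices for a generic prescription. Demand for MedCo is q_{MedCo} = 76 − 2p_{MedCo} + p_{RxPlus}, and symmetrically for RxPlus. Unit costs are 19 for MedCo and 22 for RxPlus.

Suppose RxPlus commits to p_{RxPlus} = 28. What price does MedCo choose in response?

MedCo's profit: π = (p_{MedCo} − 19)(76 − 2p_{MedCo} + p_{RxPlus}).
∂π/∂p_{MedCo} = 114 − 4p_{MedCo} + p_{RxPlus} = 0 ⇒ p_{MedCo} = 28.5 + 0.25p_{RxPlus}.
At p_{RxPlus} = 28: p_{MedCo} = 28.5 + 0.25·28 = 35.5.

35.5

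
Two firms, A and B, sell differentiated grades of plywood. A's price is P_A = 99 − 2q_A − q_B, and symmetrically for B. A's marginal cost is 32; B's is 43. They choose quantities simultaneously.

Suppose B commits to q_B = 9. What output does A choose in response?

Firm A's profit: π = q_A(99 − 2q_A − q_B) − 32q_A.
∂π/∂q_A = 67 − 4q_A − q_B = 0 ⇒ q_A = 16.75 − 0.25q_B.
At q_B = 9: q_A = 16.75 − 0.25·9 = 14.5.

14.5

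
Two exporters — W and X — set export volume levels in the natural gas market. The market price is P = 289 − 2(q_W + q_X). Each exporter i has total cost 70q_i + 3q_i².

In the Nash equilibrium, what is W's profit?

Exporter W's profit: π = q_W(289 − 2(q_W + q_X)) − 70q_W − 3q_W².
∂π/∂q_W = 219 − 10q_W − 2q_X = 0, so q_W = 21.9 − 0.2q_X.
Setting q_W = q_X in the reaction function: q_W = 21.9 − 0.2q_W, so q_W = 21.9 / 1.2 = 18.25.
Price P = 289 − 2·36.5 = 216.
W's profit: (216 − 70)·18.25 − 3(18.25)² = 1665.3125.

1665.3125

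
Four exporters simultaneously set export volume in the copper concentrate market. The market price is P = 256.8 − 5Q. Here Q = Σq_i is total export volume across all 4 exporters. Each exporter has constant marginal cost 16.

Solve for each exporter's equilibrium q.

9.632

A representative exporter's profit is π_i = q_i(256.8 − 5Q) − 16q_i, with Q = q_i + Σ_{j≠i} q_j.
First-order condition: 240.8 − 10q_i − 5Σ_{j≠i} q_j = 0.
Imposing symmetry (q_j = q for all j) turns Σ_{j≠i} q_j into 3q, so 240.8 = 25q and q = 9.632.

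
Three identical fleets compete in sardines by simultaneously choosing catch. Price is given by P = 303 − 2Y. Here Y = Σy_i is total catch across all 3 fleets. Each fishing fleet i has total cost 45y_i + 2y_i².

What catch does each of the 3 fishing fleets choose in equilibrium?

A representative fishing fleet's profit is π_i = y_i(303 − 2Y) − 45y_i − 2y_i², with Y = y_i + Σ_{j≠i} y_j.
First-order condition: 258 − 8y_i − 2Σ_{j≠i} y_j = 0.
In a symmetric equilibrium every fishing fleet chooses the same y, so Σ_{j≠i} y_j = 2y. The condition becomes 258 − 12y = 0, giving y = 258/12 = 21.5.

21.5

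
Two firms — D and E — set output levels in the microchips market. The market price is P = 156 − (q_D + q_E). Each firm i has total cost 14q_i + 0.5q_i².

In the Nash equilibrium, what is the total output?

Firm D's profit: π = q_D(156 − (q_D + q_E)) − 14q_D − 0.5q_D².
∂π/∂q_D = 142 − 3q_D − q_E = 0, so q_D = 142/3 − (1/3)q_E.
Setting q_D = q_E in the reaction function: q_D = 142/3 − (1/3)q_D, so q_D = (142/3) / (4/3) = 35.5.
Total output: 35.5 + 35.5 = 71.

71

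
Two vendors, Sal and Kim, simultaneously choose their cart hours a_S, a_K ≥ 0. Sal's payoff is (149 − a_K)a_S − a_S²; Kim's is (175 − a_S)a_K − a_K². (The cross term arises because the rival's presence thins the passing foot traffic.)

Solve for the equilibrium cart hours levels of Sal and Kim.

Expanding Sal's payoff: 149a_S − a_Ka_S − a_S².
∂π/∂a_S = 149 − a_K − 2a_S = 0, so a_S = 74.5 − 0.5a_K.
Likewise for Kim: a_K = 87.5 − 0.5a_S.
Plugging a_K into Sal's best response: a_S = 74.5 − 0.5(87.5 − 0.5a_S) ⇒ 0.75a_S = 30.75, so a_S = 41.
Then a_K = 87.5 − 0.5·41 = 67.

41, 67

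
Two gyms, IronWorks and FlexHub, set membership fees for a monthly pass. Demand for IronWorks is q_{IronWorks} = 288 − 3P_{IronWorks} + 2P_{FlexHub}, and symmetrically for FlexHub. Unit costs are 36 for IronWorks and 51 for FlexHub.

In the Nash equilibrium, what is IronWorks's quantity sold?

IronWorks's profit: π = (P_{IronWorks} − 36)(288 − 3P_{IronWorks} + 2P_{FlexHub}).
∂π/∂P_{IronWorks} = 396 − 6P_{IronWorks} + 2P_{FlexHub} = 0 ⇒ P_{IronWorks} = 66 + (1/3)P_{FlexHub}.
Similarly P_{FlexHub} = 73.5 + (1/3)P_{IronWorks}.
Solving the two reaction functions simultaneously: (1 − (1/3)(1/3))P_{IronWorks} = 66 + (1/3)·73.5, so (8/9)P_{IronWorks} = 90.5 and P_{IronWorks} = 101.8125.
Then P_{FlexHub} = 73.5 + (1/3)·101.8125 = 107.4375.
q_{IronWorks} = 288 − 3·101.8125 + 2·107.4375 = 197.4375.

197.4375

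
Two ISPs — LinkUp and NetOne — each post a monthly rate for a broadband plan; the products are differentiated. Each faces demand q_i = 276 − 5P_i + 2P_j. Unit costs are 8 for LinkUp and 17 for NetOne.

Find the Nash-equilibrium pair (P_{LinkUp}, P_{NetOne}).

LinkUp's profit: π = (P_{LinkUp} − 8)(276 − 5P_{LinkUp} + 2P_{NetOne}).
∂π/∂P_{LinkUp} = 316 − 10P_{LinkUp} + 2P_{NetOne} = 0 ⇒ P_{LinkUp} = 31.6 + 0.2P_{NetOne}.
Similarly P_{NetOne} = 36.1 + 0.2P_{LinkUp}.
Substituting the second reaction function into the first: P_{LinkUp} = 31.6 + 0.2(36.1 + 0.2P_{LinkUp}), which gives 0.96P_{LinkUp} = 38.82 ⇒ P_{LinkUp} = 40.4375.
Then P_{NetOne} = 36.1 + 0.2·40.4375 = 44.1875.

40.4375, 44.1875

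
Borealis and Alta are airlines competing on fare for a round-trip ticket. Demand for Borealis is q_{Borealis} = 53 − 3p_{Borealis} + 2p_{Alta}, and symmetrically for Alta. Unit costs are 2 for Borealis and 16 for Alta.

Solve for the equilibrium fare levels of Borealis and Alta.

Borealis's profit: π = (p_{Borealis} − 2)(53 − 3p_{Borealis} + 2p_{Alta}).
∂π/∂p_{Borealis} = 59 − 6p_{Borealis} + 2p_{Alta} = 0 ⇒ p_{Borealis} = 59/6 + (1/3)p_{Alta}.
Similarly p_{Alta} = 101/6 + (1/3)p_{Borealis}.
Plugging p_{Alta} into Borealis's best response: p_{Borealis} = 59/6 + (1/3)(101/6 + (1/3)p_{Borealis}) ⇒ (8/9)p_{Borealis} = 139/9, so p_{Borealis} = 17.375.
Then p_{Alta} = 101/6 + (1/3)·17.375 = 22.625.

17.375, 22.625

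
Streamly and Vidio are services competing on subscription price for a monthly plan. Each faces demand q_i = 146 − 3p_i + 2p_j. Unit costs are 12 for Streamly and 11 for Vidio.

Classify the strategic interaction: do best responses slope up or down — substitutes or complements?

strategic complements

Streamly's profit: π = (p_{Streamly} − 12)(146 − 3p_{Streamly} + 2p_{Vidio}).
∂π/∂p_{Streamly} = 182 − 6p_{Streamly} + 2p_{Vidio} = 0 ⇒ p_{Streamly} = 91/3 + (1/3)p_{Vidio}.
The best-response slope dp_{Streamly}/dp_{Vidio} = 1/3 > 0: the reaction function is upward-sloping, so the choices are strategic complements.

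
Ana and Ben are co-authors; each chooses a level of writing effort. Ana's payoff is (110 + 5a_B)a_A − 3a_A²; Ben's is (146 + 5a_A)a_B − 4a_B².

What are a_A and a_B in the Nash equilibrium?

70, 62

Expanding Ana's payoff: 110a_A + 5a_Ba_A − 3a_A².
∂π/∂a_A = 110 + 5a_B − 6a_A = 0, so a_A = 55/3 + (5/6)a_B.
Likewise for Ben: a_B = 18.25 + 0.625a_A.
Plugging a_B into Ana's best response: a_A = 55/3 + (5/6)(18.25 + 0.625a_A) ⇒ (23/48)a_A = 805/24, so a_A = 70.
Then a_B = 18.25 + 0.625·70 = 62.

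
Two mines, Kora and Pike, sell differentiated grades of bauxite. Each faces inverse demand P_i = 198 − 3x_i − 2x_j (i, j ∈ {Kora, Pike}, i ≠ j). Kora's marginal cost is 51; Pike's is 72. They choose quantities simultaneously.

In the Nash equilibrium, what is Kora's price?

110.0625

Mine Kora's profit: π = x_{Kora}(198 − 3x_{Kora} − 2x_{Pike}) − 51x_{Kora}.
∂π/∂x_{Kora} = 147 − 6x_{Kora} − 2x_{Pike} = 0 ⇒ x_{Kora} = 24.5 − (1/3)x_{Pike}.
Similarly x_{Pike} = 21 − (1/3)x_{Kora}.
Solving the two reaction functions simultaneously: (1 − (−1/3)(−1/3))x_{Kora} = 24.5 − (1/3)·21, so (8/9)x_{Kora} = 17.5 and x_{Kora} = 19.6875.
Then x_{Pike} = 21 − (1/3)·19.6875 = 14.4375.
P_{Kora} = 198 − 3·19.6875 − 2·14.4375 = 110.0625.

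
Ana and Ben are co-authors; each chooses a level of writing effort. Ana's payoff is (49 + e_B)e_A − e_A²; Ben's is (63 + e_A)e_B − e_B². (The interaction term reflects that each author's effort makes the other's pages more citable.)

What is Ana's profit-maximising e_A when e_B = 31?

Expanding Ana's payoff: 49e_A + e_Be_A − e_A².
∂π/∂e_A = 49 + e_B − 2e_A = 0, so e_A = 24.5 + 0.5e_B.
At e_B = 31: e_A = 24.5 + 0.5·31 = 40.

40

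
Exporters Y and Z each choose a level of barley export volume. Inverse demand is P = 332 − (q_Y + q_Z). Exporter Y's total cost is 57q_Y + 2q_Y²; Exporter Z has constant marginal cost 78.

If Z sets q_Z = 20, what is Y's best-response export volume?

Exporter Y's profit: π = q_Y(332 − (q_Y + q_Z)) − 57q_Y − 2q_Y².
∂π/∂q_Y = 275 − 6q_Y − q_Z = 0, so q_Y = 275/6 − (1/6)q_Z.
At q_Z = 20: q_Y = 275/6 − (1/6)·20 = 42.5.

42.5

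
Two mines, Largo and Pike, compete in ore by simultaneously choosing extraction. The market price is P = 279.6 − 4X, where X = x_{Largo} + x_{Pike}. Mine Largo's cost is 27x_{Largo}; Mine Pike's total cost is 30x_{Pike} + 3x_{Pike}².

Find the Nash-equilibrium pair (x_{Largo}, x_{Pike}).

Mine Largo's profit: π = x_{Largo}(279.6 − 4(x_{Largo} + x_{Pike})) − 27x_{Largo}.
∂π/∂x_{Largo} = 252.6 − 8x_{Largo} − 4x_{Pike} = 0, so x_{Largo} = 31.575 − 0.5x_{Pike}.
For Pike: ∂π/∂x_{Pike} = 249.6 − 14x_{Pike} − 4x_{Largo} = 0 ⇒ x_{Pike} = 624/35 − (2/7)x_{Largo}.
Substituting the second reaction function into the first: x_{Largo} = 31.575 − 0.5(624/35 − (2/7)x_{Largo}), which gives (6/7)x_{Largo} = 1269/56 ⇒ x_{Largo} = 26.4375.
Then x_{Pike} = 624/35 − (2/7)·26.4375 = 10.275.

26.4375, 10.275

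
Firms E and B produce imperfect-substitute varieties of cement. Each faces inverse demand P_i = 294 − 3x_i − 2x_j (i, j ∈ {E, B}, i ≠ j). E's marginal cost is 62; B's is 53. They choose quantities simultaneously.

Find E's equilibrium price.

147.3125

Firm E's profit: π = x_E(294 − 3x_E − 2x_B) − 62x_E.
∂π/∂x_E = 232 − 6x_E − 2x_B = 0 ⇒ x_E = 116/3 − (1/3)x_B.
Similarly x_B = 241/6 − (1/3)x_E.
Plugging x_B into E's best response: x_E = 116/3 − (1/3)(241/6 − (1/3)x_E) ⇒ (8/9)x_E = 455/18, so x_E = 28.4375.
Then x_B = 241/6 − (1/3)·28.4375 = 30.6875.
P_E = 294 − 3·28.4375 − 2·30.6875 = 147.3125.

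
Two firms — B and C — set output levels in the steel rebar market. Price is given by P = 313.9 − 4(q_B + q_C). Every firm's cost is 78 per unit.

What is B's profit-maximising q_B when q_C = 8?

Firm B's profit: π = q_B(313.9 − 4(q_B + q_C)) − 78q_B.
∂π/∂q_B = 235.9 − 8q_B − 4q_C = 0, so q_B = 29.4875 − 0.5q_C.
At q_C = 8: q_B = 29.4875 − 0.5·8 = 25.4875.

25.4875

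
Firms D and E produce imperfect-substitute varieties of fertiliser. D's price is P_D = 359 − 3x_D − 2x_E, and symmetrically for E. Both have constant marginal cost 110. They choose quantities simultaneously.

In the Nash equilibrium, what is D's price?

203.375

Firm D's profit: π = x_D(359 − 3x_D − 2x_E) − 110x_D.
∂π/∂x_D = 249 − 6x_D − 2x_E = 0 ⇒ x_D = 41.5 − (1/3)x_E.
By symmetry x_E = x_D; substituting into the reaction function, (4/3)x_D = 41.5 and x_D = 31.125.
P_D = 359 − 3·31.125 − 2·31.125 = 203.375.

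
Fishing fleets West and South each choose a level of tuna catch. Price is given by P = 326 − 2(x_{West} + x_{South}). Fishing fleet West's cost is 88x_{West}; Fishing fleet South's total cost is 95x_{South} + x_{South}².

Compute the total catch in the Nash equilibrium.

Fishing fleet West's profit: π = x_{West}(326 − 2(x_{West} + x_{South})) − 88x_{West}.
∂π/∂x_{West} = 238 − 4x_{West} − 2x_{South} = 0, so x_{West} = 59.5 − 0.5x_{South}.
For South: ∂π/∂x_{South} = 231 − 6x_{South} − 2x_{West} = 0 ⇒ x_{South} = 38.5 − (1/3)x_{West}.
Substituting the second reaction function into the first: x_{West} = 59.5 − 0.5(38.5 − (1/3)x_{West}), which gives (5/6)x_{West} = 40.25 ⇒ x_{West} = 48.3.
Then x_{South} = 38.5 − (1/3)·48.3 = 22.4.
Total catch: 48.3 + 22.4 = 70.7.

70.7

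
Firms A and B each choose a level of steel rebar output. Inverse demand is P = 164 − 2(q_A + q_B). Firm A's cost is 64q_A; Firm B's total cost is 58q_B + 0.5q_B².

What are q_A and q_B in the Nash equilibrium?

Firm A's profit: π = q_A(164 − 2(q_A + q_B)) − 64q_A.
∂π/∂q_A = 100 − 4q_A − 2q_B = 0, so q_A = 25 − 0.5q_B.
For B: ∂π/∂q_B = 106 − 5q_B − 2q_A = 0 ⇒ q_B = 21.2 − 0.4q_A.
Solving the two reaction functions simultaneously: (1 − (−0.5)(−0.4))q_A = 25 − 0.5·21.2, so 0.8q_A = 14.4 and q_A = 18.
Then q_B = 21.2 − 0.4·18 = 14.

18, 14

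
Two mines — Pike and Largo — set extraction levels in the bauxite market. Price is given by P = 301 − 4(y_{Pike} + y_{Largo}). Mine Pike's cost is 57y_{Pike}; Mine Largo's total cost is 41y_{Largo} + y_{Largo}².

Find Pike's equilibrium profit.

1914.0625

Mine Pike's profit: π = y_{Pike}(301 − 4(y_{Pike} + y_{Largo})) − 57y_{Pike}.
∂π/∂y_{Pike} = 244 − 8y_{Pike} − 4y_{Largo} = 0, so y_{Pike} = 30.5 − 0.5y_{Largo}.
For Largo: ∂π/∂y_{Largo} = 260 − 10y_{Largo} − 4y_{Pike} = 0 ⇒ y_{Largo} = 26 − 0.4y_{Pike}.
Solving the two reaction functions simultaneously: (1 − (−0.5)(−0.4))y_{Pike} = 30.5 − 0.5·26, so 0.8y_{Pike} = 17.5 and y_{Pike} = 21.875.
Then y_{Largo} = 26 − 0.4·21.875 = 17.25.
Price P = 301 − 4·39.125 = 144.5.
Pike's profit: (144.5 − 57)·21.875 = 1914.0625.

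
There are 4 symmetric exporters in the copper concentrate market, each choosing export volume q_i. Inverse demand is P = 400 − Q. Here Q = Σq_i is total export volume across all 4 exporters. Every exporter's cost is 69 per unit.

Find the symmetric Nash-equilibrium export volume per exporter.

A representative exporter's profit is π_i = q_i(400 − Q) − 69q_i, with Q = q_i + Σ_{j≠i} q_j.
First-order condition: 331 − 2q_i − Σ_{j≠i} q_j = 0.
In a symmetric equilibrium every exporter chooses the same q, so Σ_{j≠i} q_j = 3q. The condition becomes 331 − 5q = 0, giving q = 331/5 = 66.2.

66.2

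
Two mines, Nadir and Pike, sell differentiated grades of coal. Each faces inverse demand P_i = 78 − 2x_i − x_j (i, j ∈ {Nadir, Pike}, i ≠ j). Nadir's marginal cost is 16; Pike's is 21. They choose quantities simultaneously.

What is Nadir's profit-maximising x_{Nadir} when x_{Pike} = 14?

Mine Nadir's profit: π = x_{Nadir}(78 − 2x_{Nadir} − x_{Pike}) − 16x_{Nadir}.
∂π/∂x_{Nadir} = 62 − 4x_{Nadir} − x_{Pike} = 0 ⇒ x_{Nadir} = 15.5 − 0.25x_{Pike}.
At x_{Pike} = 14: x_{Nadir} = 15.5 − 0.25·14 = 12.

12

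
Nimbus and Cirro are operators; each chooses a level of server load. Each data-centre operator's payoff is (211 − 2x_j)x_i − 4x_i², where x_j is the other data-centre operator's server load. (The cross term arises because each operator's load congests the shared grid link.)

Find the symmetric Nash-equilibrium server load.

21.1

Nimbus's payoff is (211 − 2x_C)x_N − 4x_N².
∂π/∂x_N = 211 − 2x_C − 8x_N = 0, so x_N = 26.375 − 0.25x_C.
By symmetry x_C = x_N; substituting into the reaction function, 1.25x_N = 26.375 and x_N = 21.1.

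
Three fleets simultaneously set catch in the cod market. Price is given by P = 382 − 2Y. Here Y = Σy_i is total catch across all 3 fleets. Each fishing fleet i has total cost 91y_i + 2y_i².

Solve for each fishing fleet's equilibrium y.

A representative fishing fleet's profit is π_i = y_i(382 − 2Y) − 91y_i − 2y_i², with Y = y_i + Σ_{j≠i} y_j.
First-order condition: 291 − 8y_i − 2Σ_{j≠i} y_j = 0.
Imposing symmetry (y_j = y for all j) turns Σ_{j≠i} y_j into 2y, so 291 = 12y and y = 24.25.

24.25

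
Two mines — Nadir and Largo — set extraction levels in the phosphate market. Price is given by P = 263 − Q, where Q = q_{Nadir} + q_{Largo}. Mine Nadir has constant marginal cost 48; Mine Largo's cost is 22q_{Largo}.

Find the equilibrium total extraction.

Mine Nadir's profit: π = q_{Nadir}(263 − (q_{Nadir} + q_{Largo})) − 48q_{Nadir}.
∂π/∂q_{Nadir} = 215 − 2q_{Nadir} − q_{Largo} = 0, so q_{Nadir} = 107.5 − 0.5q_{Largo}.
By the same steps for Largo: q_{Largo} = 120.5 − 0.5q_{Nadir}.
Substituting the second reaction function into the first: q_{Nadir} = 107.5 − 0.5(120.5 − 0.5q_{Nadir}), which gives 0.75q_{Nadir} = 47.25 ⇒ q_{Nadir} = 63.
Then q_{Largo} = 120.5 − 0.5·63 = 89.
Total extraction: 63 + 89 = 152.

152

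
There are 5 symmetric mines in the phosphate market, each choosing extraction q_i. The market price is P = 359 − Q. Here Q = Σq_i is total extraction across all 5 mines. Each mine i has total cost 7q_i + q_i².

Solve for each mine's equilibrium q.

44

A representative mine's profit is π_i = q_i(359 − Q) − 7q_i − q_i², with Q = q_i + Σ_{j≠i} q_j.
First-order condition: 352 − 4q_i − Σ_{j≠i} q_j = 0.
In a symmetric equilibrium every mine chooses the same q, so Σ_{j≠i} q_j = 4q. The condition becomes 352 − 8q = 0, giving q = 352/8 = 44.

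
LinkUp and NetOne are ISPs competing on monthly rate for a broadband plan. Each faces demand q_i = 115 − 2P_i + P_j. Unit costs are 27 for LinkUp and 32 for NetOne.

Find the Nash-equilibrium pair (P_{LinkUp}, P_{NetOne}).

LinkUp's profit: π = (P_{LinkUp} − 27)(115 − 2P_{LinkUp} + P_{NetOne}).
∂π/∂P_{LinkUp} = 169 − 4P_{LinkUp} + P_{NetOne} = 0 ⇒ P_{LinkUp} = 42.25 + 0.25P_{NetOne}.
Similarly P_{NetOne} = 44.75 + 0.25P_{LinkUp}.
Plugging P_{NetOne} into LinkUp's best response: P_{LinkUp} = 42.25 + 0.25(44.75 + 0.25P_{LinkUp}) ⇒ 0.9375P_{LinkUp} = 53.4375, so P_{LinkUp} = 57.
Then P_{NetOne} = 44.75 + 0.25·57 = 59.

57, 59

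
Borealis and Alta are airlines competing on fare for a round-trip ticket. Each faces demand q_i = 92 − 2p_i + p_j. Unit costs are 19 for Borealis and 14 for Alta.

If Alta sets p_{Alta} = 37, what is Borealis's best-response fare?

41.75

Borealis's profit: π = (p_{Borealis} − 19)(92 − 2p_{Borealis} + p_{Alta}).
∂π/∂p_{Borealis} = 130 − 4p_{Borealis} + p_{Alta} = 0 ⇒ p_{Borealis} = 32.5 + 0.25p_{Alta}.
At p_{Alta} = 37: p_{Borealis} = 32.5 + 0.25·37 = 41.75.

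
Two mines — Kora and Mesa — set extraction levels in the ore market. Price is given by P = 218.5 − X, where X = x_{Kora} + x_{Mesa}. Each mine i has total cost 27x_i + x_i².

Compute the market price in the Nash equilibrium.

141.9

Mine Kora's profit: π = x_{Kora}(218.5 − (x_{Kora} + x_{Mesa})) − 27x_{Kora} − x_{Kora}².
∂π/∂x_{Kora} = 191.5 − 4x_{Kora} − x_{Mesa} = 0, so x_{Kora} = 47.875 − 0.25x_{Mesa}.
The game is symmetric, so in equilibrium x_{Mesa} = x_{Kora}: the reaction function gives 1.25x_{Kora} = 47.875, hence x_{Kora} = 38.3.
Equilibrium price: P = 218.5 − 76.6 = 141.9.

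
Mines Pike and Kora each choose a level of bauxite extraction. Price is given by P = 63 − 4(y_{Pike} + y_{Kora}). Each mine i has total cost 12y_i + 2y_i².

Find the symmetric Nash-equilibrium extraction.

3.1875

Mine Pike's profit: π = y_{Pike}(63 − 4(y_{Pike} + y_{Kora})) − 12y_{Pike} − 2y_{Pike}².
∂π/∂y_{Pike} = 51 − 12y_{Pike} − 4y_{Kora} = 0, so y_{Pike} = 4.25 − (1/3)y_{Kora}.
Setting y_{Pike} = y_{Kora} in the reaction function: y_{Pike} = 4.25 − (1/3)y_{Pike}, so y_{Pike} = 4.25 / (4/3) = 3.1875.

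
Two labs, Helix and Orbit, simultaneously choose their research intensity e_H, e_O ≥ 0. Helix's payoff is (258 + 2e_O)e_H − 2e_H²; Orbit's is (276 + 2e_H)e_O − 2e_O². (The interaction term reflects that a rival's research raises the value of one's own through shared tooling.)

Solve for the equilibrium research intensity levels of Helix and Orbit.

Expanding Helix's payoff: 258e_H + 2e_Oe_H − 2e_H².
∂π/∂e_H = 258 + 2e_O − 4e_H = 0, so e_H = 64.5 + 0.5e_O.
Likewise for Orbit: e_O = 69 + 0.5e_H.
Plugging e_O into Helix's best response: e_H = 64.5 + 0.5(69 + 0.5e_H) ⇒ 0.75e_H = 99, so e_H = 132.
Then e_O = 69 + 0.5·132 = 135.

132, 135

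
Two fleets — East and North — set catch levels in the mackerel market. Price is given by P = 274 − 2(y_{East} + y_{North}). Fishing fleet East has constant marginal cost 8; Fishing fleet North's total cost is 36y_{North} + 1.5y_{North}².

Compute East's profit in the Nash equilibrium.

6670.125

Fishing fleet East's profit: π = y_{East}(274 − 2(y_{East} + y_{North})) − 8y_{East}.
∂π/∂y_{East} = 266 − 4y_{East} − 2y_{North} = 0, so y_{East} = 66.5 − 0.5y_{North}.
For North: ∂π/∂y_{North} = 238 − 7y_{North} − 2y_{East} = 0 ⇒ y_{North} = 34 − (2/7)y_{East}.
Solving the two reaction functions simultaneously: (1 − (−0.5)(−2/7))y_{East} = 66.5 − 0.5·34, so (6/7)y_{East} = 49.5 and y_{East} = 57.75.
Then y_{North} = 34 − (2/7)·57.75 = 17.5.
Price P = 274 − 2·75.25 = 123.5.
East's profit: (123.5 − 8)·57.75 = 6670.125.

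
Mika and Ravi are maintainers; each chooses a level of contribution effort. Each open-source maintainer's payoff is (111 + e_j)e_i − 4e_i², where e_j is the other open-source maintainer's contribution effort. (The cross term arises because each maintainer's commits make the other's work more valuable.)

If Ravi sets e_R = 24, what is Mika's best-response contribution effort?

Mika's payoff is (111 + e_R)e_M − 4e_M².
∂π/∂e_M = 111 + e_R − 8e_M = 0, so e_M = 13.875 + 0.125e_R.
At e_R = 24: e_M = 13.875 + 0.125·24 = 16.875.

16.875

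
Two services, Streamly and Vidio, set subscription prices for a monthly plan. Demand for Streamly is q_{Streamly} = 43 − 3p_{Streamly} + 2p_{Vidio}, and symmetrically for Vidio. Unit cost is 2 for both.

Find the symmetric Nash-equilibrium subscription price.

12.25

Streamly's profit: π = (p_{Streamly} − 2)(43 − 3p_{Streamly} + 2p_{Vidio}).
∂π/∂p_{Streamly} = 49 − 6p_{Streamly} + 2p_{Vidio} = 0 ⇒ p_{Streamly} = 49/6 + (1/3)p_{Vidio}.
The game is symmetric, so in equilibrium p_{Vidio} = p_{Streamly}: the reaction function gives (2/3)p_{Streamly} = 49/6, hence p_{Streamly} = 12.25.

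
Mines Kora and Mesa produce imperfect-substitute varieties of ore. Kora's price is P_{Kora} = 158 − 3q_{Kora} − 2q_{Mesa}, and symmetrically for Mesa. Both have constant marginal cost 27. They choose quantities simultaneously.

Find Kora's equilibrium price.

Mine Kora's profit: π = q_{Kora}(158 − 3q_{Kora} − 2q_{Mesa}) − 27q_{Kora}.
∂π/∂q_{Kora} = 131 − 6q_{Kora} − 2q_{Mesa} = 0 ⇒ q_{Kora} = 131/6 − (1/3)q_{Mesa}.
By symmetry q_{Mesa} = q_{Kora}; substituting into the reaction function, (4/3)q_{Kora} = 131/6 and q_{Kora} = 16.375.
P_{Kora} = 158 − 3·16.375 − 2·16.375 = 76.125.

76.125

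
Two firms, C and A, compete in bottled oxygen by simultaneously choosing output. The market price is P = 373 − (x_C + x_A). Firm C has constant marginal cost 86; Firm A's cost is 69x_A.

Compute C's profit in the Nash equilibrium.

Firm C's profit: π = x_C(373 − (x_C + x_A)) − 86x_C.
∂π/∂x_C = 287 − 2x_C − x_A = 0, so x_C = 143.5 − 0.5x_A.
By the same steps for A: x_A = 152 − 0.5x_C.
Plugging x_A into C's best response: x_C = 143.5 − 0.5(152 − 0.5x_C) ⇒ 0.75x_C = 67.5, so x_C = 90.
Then x_A = 152 − 0.5·90 = 107.
Price P = 373 − 197 = 176.
C's profit: (176 − 86)·90 = 8100.

8100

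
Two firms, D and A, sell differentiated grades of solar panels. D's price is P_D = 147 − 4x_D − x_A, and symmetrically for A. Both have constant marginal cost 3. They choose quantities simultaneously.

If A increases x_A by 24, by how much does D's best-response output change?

-3

Firm D's profit: π = x_D(147 − 4x_D − x_A) − 3x_D.
∂π/∂x_D = 144 − 8x_D − x_A = 0 ⇒ x_D = 18 − 0.125x_A.
The reaction-function slope is −0.125, so a 24-unit rise in x_A moves x_D by −0.125 × 24 = −3. D's best response falls — the actions are strategic substitutes.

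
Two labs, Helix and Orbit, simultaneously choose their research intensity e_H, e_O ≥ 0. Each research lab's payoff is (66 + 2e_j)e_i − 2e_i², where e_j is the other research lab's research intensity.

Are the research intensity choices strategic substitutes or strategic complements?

strategic complements

Helix's payoff is (66 + 2e_O)e_H − 2e_H².
∂π/∂e_H = 66 + 2e_O − 4e_H = 0, so e_H = 16.5 + 0.5e_O.
The best-response slope de_H/de_O = 0.5 > 0: the reaction function is upward-sloping, so the choices are strategic complements.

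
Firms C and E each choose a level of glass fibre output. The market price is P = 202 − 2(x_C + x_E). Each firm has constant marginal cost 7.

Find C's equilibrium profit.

2112.5

Firm C's profit: π = x_C(202 − 2(x_C + x_E)) − 7x_C.
∂π/∂x_C = 195 − 4x_C − 2x_E = 0, so x_C = 48.75 − 0.5x_E.
The game is symmetric, so in equilibrium x_E = x_C: the reaction function gives 1.5x_C = 48.75, hence x_C = 32.5.
Price P = 202 − 2·65 = 72.
C's profit: (72 − 7)·32.5 = 2112.5.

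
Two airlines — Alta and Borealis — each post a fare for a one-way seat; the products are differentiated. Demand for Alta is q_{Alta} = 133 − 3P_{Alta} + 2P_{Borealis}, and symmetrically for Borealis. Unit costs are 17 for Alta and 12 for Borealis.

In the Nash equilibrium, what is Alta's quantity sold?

84.1875

Alta's profit: π = (P_{Alta} − 17)(133 − 3P_{Alta} + 2P_{Borealis}).
∂π/∂P_{Alta} = 184 − 6P_{Alta} + 2P_{Borealis} = 0 ⇒ P_{Alta} = 92/3 + (1/3)P_{Borealis}.
Similarly P_{Borealis} = 169/6 + (1/3)P_{Alta}.
Plugging P_{Borealis} into Alta's best response: P_{Alta} = 92/3 + (1/3)(169/6 + (1/3)P_{Alta}) ⇒ (8/9)P_{Alta} = 721/18, so P_{Alta} = 45.0625.
Then P_{Borealis} = 169/6 + (1/3)·45.0625 = 43.1875.
q_{Alta} = 133 − 3·45.0625 + 2·43.1875 = 84.1875.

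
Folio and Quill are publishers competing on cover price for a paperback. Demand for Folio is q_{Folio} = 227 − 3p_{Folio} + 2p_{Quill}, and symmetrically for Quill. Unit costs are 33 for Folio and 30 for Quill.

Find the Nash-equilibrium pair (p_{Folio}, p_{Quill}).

Folio's profit: π = (p_{Folio} − 33)(227 − 3p_{Folio} + 2p_{Quill}).
∂π/∂p_{Folio} = 326 − 6p_{Folio} + 2p_{Quill} = 0 ⇒ p_{Folio} = 163/3 + (1/3)p_{Quill}.
Similarly p_{Quill} = 317/6 + (1/3)p_{Folio}.
Substituting the second reaction function into the first: p_{Folio} = 163/3 + (1/3)(317/6 + (1/3)p_{Folio}), which gives (8/9)p_{Folio} = 1295/18 ⇒ p_{Folio} = 80.9375.
Then p_{Quill} = 317/6 + (1/3)·80.9375 = 79.8125.

80.9375, 79.8125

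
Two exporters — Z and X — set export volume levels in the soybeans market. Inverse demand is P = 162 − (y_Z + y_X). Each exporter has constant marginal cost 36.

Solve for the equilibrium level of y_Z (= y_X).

42

Exporter Z's profit: π = y_Z(162 − (y_Z + y_X)) − 36y_Z.
∂π/∂y_Z = 126 − 2y_Z − y_X = 0, so y_Z = 63 − 0.5y_X.
Setting y_Z = y_X in the reaction function: y_Z = 63 − 0.5y_Z, so y_Z = 63 / 1.5 = 42.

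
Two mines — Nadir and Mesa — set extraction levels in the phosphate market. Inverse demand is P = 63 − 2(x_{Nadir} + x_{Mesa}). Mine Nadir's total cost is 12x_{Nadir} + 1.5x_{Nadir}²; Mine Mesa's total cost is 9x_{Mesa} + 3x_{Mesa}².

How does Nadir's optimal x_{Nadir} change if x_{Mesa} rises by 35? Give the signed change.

Mine Nadir's profit: π = x_{Nadir}(63 − 2(x_{Nadir} + x_{Mesa})) − 12x_{Nadir} − 1.5x_{Nadir}².
∂π/∂x_{Nadir} = 51 − 7x_{Nadir} − 2x_{Mesa} = 0, so x_{Nadir} = 51/7 − (2/7)x_{Mesa}.
The reaction-function slope is −2/7, so a 35-unit rise in x_{Mesa} moves x_{Nadir} by −2/7 × 35 = −10. Nadir's best response falls — the actions are strategic substitutes.

-10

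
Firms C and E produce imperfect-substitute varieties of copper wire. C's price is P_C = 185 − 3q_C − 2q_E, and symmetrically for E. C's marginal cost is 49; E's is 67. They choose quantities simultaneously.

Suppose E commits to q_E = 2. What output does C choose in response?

Firm C's profit: π = q_C(185 − 3q_C − 2q_E) − 49q_C.
∂π/∂q_C = 136 − 6q_C − 2q_E = 0 ⇒ q_C = 68/3 − (1/3)q_E.
At q_E = 2: q_C = 68/3 − (1/3)·2 = 22.

22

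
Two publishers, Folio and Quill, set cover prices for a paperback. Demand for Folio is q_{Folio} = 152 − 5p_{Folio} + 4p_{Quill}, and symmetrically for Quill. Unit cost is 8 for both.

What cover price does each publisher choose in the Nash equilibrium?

Folio's profit: π = (p_{Folio} − 8)(152 − 5p_{Folio} + 4p_{Quill}).
∂π/∂p_{Folio} = 192 − 10p_{Folio} + 4p_{Quill} = 0 ⇒ p_{Folio} = 19.2 + 0.4p_{Quill}.
The game is symmetric, so in equilibrium p_{Quill} = p_{Folio}: the reaction function gives 0.6p_{Folio} = 19.2, hence p_{Folio} = 32.

32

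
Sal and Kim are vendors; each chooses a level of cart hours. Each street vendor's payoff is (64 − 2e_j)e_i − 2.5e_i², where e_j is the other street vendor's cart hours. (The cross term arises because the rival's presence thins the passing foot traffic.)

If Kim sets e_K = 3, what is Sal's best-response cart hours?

Sal's payoff is (64 − 2e_K)e_S − 2.5e_S².
∂π/∂e_S = 64 − 2e_K − 5e_S = 0, so e_S = 12.8 − 0.4e_K.
At e_K = 3: e_S = 12.8 − 0.4·3 = 11.6.

11.6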